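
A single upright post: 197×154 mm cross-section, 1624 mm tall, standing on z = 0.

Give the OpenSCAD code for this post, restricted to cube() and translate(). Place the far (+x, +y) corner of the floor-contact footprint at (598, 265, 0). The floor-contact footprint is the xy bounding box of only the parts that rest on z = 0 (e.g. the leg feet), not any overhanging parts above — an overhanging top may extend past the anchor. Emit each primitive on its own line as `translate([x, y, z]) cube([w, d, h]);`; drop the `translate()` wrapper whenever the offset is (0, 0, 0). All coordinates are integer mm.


translate([401, 111, 0]) cube([197, 154, 1624]);


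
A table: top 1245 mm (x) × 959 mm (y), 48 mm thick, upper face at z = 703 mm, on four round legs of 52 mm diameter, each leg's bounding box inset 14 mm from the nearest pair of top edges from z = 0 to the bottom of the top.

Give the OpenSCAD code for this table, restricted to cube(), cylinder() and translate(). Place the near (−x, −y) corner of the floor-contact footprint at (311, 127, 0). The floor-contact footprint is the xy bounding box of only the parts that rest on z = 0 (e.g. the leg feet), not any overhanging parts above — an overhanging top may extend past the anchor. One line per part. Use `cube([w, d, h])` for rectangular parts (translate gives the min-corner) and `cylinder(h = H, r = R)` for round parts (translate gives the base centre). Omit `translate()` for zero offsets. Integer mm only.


// leg_h = 703 - 48 = 655
translate([297, 113, 655]) cube([1245, 959, 48]);
translate([337, 153, 0]) cylinder(h = 655, r = 26);
translate([1502, 153, 0]) cylinder(h = 655, r = 26);
translate([337, 1032, 0]) cylinder(h = 655, r = 26);
translate([1502, 1032, 0]) cylinder(h = 655, r = 26);


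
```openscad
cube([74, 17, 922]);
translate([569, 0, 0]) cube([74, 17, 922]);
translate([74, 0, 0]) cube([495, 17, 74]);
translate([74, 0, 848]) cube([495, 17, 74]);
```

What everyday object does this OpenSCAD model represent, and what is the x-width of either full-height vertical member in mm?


A picture frame. The border width is 74 mm.

Four thin pieces enclosing a rectangular opening — a picture frame. The two full-height stiles are 922 mm tall; the top rail sits at z = 848 and is 74 mm tall, so the border above the opening is 922 − 848 = 74 mm, matching the stile x-width.


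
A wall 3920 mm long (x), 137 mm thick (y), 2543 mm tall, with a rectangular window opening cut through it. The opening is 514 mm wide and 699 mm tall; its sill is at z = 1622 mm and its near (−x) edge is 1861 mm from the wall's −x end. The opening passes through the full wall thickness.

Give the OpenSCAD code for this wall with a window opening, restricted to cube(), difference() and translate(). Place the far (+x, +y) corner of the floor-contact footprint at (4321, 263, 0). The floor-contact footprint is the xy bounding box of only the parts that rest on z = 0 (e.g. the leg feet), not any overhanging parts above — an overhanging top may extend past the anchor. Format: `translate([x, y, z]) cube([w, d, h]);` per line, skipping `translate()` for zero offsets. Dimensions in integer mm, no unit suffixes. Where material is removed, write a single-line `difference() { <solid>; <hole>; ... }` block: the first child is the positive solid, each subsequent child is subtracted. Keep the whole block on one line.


difference() { translate([401, 126, 0]) cube([3920, 137, 2543]); translate([2262, 126, 1622]) cube([514, 137, 699]); }


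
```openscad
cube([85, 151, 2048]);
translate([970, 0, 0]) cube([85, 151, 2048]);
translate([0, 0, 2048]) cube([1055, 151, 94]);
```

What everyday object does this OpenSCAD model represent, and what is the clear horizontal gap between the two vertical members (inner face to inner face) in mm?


A door frame. The clear opening width is 885 mm.

Two 2048 mm tall posts with a header on top — a door frame. The left jamb is 85 mm wide at x = 0; the right jamb starts at x = 970. The clear opening is 970 − 85 = 885 mm.


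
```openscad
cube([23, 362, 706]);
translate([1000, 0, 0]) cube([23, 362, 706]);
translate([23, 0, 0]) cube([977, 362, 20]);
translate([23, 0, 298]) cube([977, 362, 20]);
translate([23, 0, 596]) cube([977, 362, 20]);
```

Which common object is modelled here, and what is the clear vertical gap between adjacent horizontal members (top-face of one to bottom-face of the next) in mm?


A bookshelf. The clear shelf gap is 278 mm.

Two tall side panels with 3 horizontal boards between them — a bookshelf. The first two shelf undersides are at z = 0 and z = 298; with shelf thickness 20, the clear gap is 298 − 0 − 20 = 278 mm.


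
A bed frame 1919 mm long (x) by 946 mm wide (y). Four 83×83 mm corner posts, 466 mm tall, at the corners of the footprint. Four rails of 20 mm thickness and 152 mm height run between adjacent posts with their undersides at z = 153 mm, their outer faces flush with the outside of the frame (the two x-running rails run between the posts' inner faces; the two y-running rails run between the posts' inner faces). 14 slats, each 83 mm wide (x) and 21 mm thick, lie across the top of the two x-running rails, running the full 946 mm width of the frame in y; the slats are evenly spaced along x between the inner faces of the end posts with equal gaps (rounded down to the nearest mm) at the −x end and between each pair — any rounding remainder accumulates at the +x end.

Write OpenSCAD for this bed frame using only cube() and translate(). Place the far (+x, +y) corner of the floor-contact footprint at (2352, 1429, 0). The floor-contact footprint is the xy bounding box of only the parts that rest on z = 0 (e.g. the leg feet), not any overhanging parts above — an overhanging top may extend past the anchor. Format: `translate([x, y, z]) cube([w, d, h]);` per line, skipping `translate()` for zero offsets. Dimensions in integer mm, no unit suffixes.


translate([433, 483, 0]) cube([83, 83, 466]);
translate([433, 1346, 0]) cube([83, 83, 466]);
translate([2269, 483, 0]) cube([83, 83, 466]);
translate([2269, 1346, 0]) cube([83, 83, 466]);
translate([516, 483, 153]) cube([1753, 20, 152]);
translate([516, 1409, 153]) cube([1753, 20, 152]);
translate([433, 566, 153]) cube([20, 780, 152]);
translate([2332, 566, 153]) cube([20, 780, 152]);
translate([555, 483, 305]) cube([83, 946, 21]);
translate([677, 483, 305]) cube([83, 946, 21]);
translate([799, 483, 305]) cube([83, 946, 21]);
translate([921, 483, 305]) cube([83, 946, 21]);
translate([1043, 483, 305]) cube([83, 946, 21]);
translate([1165, 483, 305]) cube([83, 946, 21]);
translate([1287, 483, 305]) cube([83, 946, 21]);
translate([1409, 483, 305]) cube([83, 946, 21]);
translate([1531, 483, 305]) cube([83, 946, 21]);
translate([1653, 483, 305]) cube([83, 946, 21]);
translate([1775, 483, 305]) cube([83, 946, 21]);
translate([1897, 483, 305]) cube([83, 946, 21]);
translate([2019, 483, 305]) cube([83, 946, 21]);
translate([2141, 483, 305]) cube([83, 946, 21]);


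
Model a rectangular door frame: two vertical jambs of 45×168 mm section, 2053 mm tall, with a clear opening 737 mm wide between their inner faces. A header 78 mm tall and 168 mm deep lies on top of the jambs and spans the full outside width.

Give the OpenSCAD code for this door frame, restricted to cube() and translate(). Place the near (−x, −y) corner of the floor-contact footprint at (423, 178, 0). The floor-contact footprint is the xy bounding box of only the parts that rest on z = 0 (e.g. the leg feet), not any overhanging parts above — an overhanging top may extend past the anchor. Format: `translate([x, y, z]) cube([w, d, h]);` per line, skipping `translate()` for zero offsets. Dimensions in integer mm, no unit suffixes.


translate([423, 178, 0]) cube([45, 168, 2053]);
translate([1205, 178, 0]) cube([45, 168, 2053]);
translate([423, 178, 2053]) cube([827, 168, 78]);


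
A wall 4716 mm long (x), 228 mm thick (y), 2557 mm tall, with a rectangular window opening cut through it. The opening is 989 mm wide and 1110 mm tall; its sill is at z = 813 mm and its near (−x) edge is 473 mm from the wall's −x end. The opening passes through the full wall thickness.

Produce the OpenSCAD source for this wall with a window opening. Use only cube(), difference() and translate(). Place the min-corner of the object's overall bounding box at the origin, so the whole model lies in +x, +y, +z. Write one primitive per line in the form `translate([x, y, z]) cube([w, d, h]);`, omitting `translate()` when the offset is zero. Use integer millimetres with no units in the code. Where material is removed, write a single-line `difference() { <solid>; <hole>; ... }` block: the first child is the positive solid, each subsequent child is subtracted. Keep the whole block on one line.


difference() { cube([4716, 228, 2557]); translate([473, 0, 813]) cube([989, 228, 1110]); }


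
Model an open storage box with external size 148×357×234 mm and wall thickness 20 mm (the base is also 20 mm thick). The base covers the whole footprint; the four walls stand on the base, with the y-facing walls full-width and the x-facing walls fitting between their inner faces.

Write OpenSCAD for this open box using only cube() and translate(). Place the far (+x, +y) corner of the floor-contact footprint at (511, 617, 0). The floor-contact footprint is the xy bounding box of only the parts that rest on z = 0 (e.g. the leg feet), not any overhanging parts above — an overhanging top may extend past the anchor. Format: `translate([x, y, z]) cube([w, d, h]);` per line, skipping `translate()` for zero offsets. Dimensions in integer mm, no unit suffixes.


translate([363, 260, 0]) cube([148, 357, 20]);
translate([363, 260, 20]) cube([148, 20, 214]);
translate([363, 597, 20]) cube([148, 20, 214]);
translate([363, 280, 20]) cube([20, 317, 214]);
translate([491, 280, 20]) cube([20, 317, 214]);


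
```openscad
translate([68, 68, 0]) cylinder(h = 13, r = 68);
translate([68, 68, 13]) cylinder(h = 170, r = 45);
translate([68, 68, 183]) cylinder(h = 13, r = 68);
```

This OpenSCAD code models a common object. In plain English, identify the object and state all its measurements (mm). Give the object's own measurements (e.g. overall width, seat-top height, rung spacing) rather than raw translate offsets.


A spool: two coaxial disc flanges of radius 68 mm and thickness 13 mm, joined by a core cylinder of radius 45 mm and height 170 mm. The lower flange rests on z = 0 and the three cylinders share a vertical axis.


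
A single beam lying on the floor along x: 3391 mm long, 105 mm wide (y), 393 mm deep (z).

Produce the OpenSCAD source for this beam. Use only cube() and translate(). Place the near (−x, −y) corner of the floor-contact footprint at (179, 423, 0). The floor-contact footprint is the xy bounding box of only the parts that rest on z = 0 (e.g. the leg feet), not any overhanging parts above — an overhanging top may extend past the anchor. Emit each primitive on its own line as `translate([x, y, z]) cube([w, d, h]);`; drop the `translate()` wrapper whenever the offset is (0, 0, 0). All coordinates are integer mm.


translate([179, 423, 0]) cube([3391, 105, 393]);


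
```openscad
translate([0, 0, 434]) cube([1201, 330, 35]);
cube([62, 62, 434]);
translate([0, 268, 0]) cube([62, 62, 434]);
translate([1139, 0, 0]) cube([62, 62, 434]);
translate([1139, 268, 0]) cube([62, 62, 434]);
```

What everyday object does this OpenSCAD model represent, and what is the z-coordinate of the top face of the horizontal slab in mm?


A bench. The seat-top height is 469 mm.

A long slab on four corner posts — a bench. The slab sits at z = 434 with thickness 35, so the top is 434 + 35 = 469 mm.


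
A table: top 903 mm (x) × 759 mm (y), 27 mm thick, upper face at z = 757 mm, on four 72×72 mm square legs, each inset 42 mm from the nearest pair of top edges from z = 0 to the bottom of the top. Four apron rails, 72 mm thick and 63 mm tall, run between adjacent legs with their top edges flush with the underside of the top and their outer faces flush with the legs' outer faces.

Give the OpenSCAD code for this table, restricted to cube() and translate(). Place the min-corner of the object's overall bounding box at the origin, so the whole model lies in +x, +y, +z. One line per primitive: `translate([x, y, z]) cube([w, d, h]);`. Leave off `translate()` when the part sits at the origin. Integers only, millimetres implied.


// leg_h = 757 - 27 = 730
// apron z = 730 - 63 = 667
translate([0, 0, 730]) cube([903, 759, 27]);
translate([42, 42, 0]) cube([72, 72, 730]);
translate([789, 42, 0]) cube([72, 72, 730]);
translate([42, 645, 0]) cube([72, 72, 730]);
translate([789, 645, 0]) cube([72, 72, 730]);
translate([114, 42, 667]) cube([675, 72, 63]);
translate([114, 645, 667]) cube([675, 72, 63]);
translate([42, 114, 667]) cube([72, 531, 63]);
translate([789, 114, 667]) cube([72, 531, 63]);


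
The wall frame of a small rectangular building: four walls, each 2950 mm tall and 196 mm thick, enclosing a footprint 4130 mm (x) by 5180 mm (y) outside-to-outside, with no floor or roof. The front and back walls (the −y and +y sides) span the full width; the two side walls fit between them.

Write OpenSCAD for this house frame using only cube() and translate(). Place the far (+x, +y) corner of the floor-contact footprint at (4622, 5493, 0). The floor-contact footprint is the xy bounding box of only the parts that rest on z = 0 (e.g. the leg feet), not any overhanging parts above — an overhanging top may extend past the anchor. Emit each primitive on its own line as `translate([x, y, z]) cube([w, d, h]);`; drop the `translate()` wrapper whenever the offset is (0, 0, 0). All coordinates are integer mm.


translate([492, 313, 0]) cube([4130, 196, 2950]);
translate([492, 5297, 0]) cube([4130, 196, 2950]);
translate([492, 509, 0]) cube([196, 4788, 2950]);
translate([4426, 509, 0]) cube([196, 4788, 2950]);


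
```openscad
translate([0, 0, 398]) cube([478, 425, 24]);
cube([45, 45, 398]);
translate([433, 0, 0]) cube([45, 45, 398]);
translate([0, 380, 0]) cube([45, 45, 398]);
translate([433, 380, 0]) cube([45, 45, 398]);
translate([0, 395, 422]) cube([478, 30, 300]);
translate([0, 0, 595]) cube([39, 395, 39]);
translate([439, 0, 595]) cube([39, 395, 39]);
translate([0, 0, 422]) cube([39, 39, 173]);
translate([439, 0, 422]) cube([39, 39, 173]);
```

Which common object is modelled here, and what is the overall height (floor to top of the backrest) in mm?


A chair. The overall height is 722 mm.

A slab on four corner posts with a tall panel at the back — a chair. The seat slab sits at z = 398 with thickness 24, and the 300 mm backrest starts at the seat top, so the overall height is 398 + 24 + 300 = 722 mm.


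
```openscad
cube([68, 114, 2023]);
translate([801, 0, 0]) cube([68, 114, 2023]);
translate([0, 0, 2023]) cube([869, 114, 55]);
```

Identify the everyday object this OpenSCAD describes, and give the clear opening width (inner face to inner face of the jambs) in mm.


A door frame. The clear opening width is 733 mm.

Two 2023 mm tall posts with a header on top — a door frame. The left jamb is 68 mm wide at x = 0; the right jamb starts at x = 801. The clear opening is 801 − 68 = 733 mm.


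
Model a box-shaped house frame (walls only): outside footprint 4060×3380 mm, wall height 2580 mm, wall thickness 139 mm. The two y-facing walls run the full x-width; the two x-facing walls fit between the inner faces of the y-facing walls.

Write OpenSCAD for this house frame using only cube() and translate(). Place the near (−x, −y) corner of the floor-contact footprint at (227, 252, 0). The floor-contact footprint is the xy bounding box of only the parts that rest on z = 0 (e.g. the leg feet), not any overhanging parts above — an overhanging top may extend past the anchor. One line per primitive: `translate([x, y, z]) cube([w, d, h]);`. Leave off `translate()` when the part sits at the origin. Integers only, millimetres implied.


translate([227, 252, 0]) cube([4060, 139, 2580]);
translate([227, 3493, 0]) cube([4060, 139, 2580]);
translate([227, 391, 0]) cube([139, 3102, 2580]);
translate([4148, 391, 0]) cube([139, 3102, 2580]);


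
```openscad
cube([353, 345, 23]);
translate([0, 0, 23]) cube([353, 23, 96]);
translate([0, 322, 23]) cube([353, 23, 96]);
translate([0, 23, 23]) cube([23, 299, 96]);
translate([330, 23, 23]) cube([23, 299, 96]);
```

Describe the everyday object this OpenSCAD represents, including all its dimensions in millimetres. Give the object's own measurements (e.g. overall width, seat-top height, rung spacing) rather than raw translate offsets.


An open-topped rectangular box: outside dimensions 353×345×119 mm, with a uniform wall and base thickness of 23 mm. The base is a full 353×345 slab on the floor; four walls sit on top of the base. The front and back walls (the −y and +y sides) span the full width; the two side walls fit between them.


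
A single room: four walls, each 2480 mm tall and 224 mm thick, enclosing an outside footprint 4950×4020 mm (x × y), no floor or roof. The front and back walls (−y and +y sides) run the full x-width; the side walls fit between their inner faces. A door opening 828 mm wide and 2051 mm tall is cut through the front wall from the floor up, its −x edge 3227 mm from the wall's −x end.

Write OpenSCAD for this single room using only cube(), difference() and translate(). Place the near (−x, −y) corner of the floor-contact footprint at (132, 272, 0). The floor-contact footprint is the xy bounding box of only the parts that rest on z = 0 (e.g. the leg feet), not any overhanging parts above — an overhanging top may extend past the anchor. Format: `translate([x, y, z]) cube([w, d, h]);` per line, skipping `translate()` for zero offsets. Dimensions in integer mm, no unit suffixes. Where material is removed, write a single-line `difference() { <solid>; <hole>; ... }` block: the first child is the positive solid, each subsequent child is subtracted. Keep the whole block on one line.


difference() { translate([132, 272, 0]) cube([4950, 224, 2480]); translate([3359, 272, 0]) cube([828, 224, 2051]); }
translate([132, 4068, 0]) cube([4950, 224, 2480]);
translate([132, 496, 0]) cube([224, 3572, 2480]);
translate([4858, 496, 0]) cube([224, 3572, 2480]);


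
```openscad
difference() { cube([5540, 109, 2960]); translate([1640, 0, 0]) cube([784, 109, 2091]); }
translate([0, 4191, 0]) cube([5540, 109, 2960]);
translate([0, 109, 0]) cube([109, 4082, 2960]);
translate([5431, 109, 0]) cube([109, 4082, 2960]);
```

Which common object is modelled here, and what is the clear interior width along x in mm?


A single room. The interior width is 5322 mm.

Four walls enclosing a rectangle with a door in the front wall — a room. Outside width 5540 minus two 109 mm walls gives 5322 mm.


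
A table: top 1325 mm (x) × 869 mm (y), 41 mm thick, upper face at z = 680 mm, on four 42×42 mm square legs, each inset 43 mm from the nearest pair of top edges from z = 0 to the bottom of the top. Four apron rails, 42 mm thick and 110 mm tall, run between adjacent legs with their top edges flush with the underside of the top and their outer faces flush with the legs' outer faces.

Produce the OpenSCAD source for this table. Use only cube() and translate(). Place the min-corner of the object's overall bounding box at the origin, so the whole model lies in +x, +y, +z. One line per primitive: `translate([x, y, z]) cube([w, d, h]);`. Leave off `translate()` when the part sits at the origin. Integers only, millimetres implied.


// leg_h = 680 - 41 = 639
// apron z = 639 - 110 = 529
translate([0, 0, 639]) cube([1325, 869, 41]);
translate([43, 43, 0]) cube([42, 42, 639]);
translate([1240, 43, 0]) cube([42, 42, 639]);
translate([43, 784, 0]) cube([42, 42, 639]);
translate([1240, 784, 0]) cube([42, 42, 639]);
translate([85, 43, 529]) cube([1155, 42, 110]);
translate([85, 784, 529]) cube([1155, 42, 110]);
translate([43, 85, 529]) cube([42, 699, 110]);
translate([1240, 85, 529]) cube([42, 699, 110]);


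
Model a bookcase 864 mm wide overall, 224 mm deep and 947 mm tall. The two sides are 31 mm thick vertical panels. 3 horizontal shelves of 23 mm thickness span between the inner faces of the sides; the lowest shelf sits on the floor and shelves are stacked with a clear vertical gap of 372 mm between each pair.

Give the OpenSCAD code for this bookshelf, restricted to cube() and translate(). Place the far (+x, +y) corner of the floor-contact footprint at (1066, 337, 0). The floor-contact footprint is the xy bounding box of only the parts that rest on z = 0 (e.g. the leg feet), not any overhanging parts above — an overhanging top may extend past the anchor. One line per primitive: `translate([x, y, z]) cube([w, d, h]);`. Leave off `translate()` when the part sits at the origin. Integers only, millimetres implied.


translate([202, 113, 0]) cube([31, 224, 947]);
translate([1035, 113, 0]) cube([31, 224, 947]);
translate([233, 113, 0]) cube([802, 224, 23]);
translate([233, 113, 395]) cube([802, 224, 23]);
translate([233, 113, 790]) cube([802, 224, 23]);


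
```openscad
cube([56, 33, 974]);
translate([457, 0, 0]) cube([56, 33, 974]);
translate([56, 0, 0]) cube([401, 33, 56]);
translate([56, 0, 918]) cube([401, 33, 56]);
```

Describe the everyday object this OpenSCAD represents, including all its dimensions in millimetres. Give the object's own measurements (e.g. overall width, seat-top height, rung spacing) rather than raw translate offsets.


A rectangular picture frame lying in the x–z plane (depth along y). The opening is 401 mm wide (x) by 862 mm tall (z), surrounded by a border 56 mm wide on all four sides. The frame is 33 mm deep and is made of two full-height vertical stiles with two horizontal rails fitted between them.


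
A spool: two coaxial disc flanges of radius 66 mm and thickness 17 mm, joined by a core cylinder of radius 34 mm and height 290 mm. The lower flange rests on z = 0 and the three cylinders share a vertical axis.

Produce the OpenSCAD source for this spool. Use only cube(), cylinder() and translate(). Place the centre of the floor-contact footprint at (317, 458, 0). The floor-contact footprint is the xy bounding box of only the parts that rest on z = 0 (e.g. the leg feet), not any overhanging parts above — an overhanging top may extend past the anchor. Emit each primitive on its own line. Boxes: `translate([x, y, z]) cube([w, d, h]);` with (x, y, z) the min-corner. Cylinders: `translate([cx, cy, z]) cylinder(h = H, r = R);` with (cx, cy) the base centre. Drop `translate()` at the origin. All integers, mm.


translate([317, 458, 0]) cylinder(h = 17, r = 66);
translate([317, 458, 17]) cylinder(h = 290, r = 34);
translate([317, 458, 307]) cylinder(h = 17, r = 66);


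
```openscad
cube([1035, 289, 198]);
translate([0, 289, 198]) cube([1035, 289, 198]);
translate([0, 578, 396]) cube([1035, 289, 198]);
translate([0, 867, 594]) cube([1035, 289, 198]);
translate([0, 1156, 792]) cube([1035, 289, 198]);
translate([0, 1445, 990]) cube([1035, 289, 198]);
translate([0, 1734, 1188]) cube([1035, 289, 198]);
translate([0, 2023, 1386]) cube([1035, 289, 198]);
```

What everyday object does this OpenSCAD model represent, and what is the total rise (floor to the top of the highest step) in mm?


A staircase. The total rise is 1584 mm.

8 identical blocks, each offset up and back from the previous — a staircase. Each step is 198 mm tall and there are 8 of them, so the total rise is 8 × 198 = 1584 mm.


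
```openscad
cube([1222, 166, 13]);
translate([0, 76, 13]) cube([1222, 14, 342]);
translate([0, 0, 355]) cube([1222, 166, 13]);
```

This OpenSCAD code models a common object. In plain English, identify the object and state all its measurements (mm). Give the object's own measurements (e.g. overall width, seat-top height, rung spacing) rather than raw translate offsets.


An I-beam lying along x, 1222 mm long. Overall section height 368 mm. Two flanges 166 mm wide (y) and 13 mm thick, one on the floor and one at the top; a web 14 mm thick runs between them, centred on the flange width.


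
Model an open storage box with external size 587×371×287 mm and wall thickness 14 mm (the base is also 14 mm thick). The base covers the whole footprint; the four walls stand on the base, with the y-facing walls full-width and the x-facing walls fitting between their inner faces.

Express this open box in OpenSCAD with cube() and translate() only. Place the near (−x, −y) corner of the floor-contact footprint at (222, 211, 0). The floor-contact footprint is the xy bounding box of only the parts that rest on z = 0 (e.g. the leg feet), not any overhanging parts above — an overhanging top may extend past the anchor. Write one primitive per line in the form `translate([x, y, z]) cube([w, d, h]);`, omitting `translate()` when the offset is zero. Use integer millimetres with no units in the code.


translate([222, 211, 0]) cube([587, 371, 14]);
translate([222, 211, 14]) cube([587, 14, 273]);
translate([222, 568, 14]) cube([587, 14, 273]);
translate([222, 225, 14]) cube([14, 343, 273]);
translate([795, 225, 14]) cube([14, 343, 273]);


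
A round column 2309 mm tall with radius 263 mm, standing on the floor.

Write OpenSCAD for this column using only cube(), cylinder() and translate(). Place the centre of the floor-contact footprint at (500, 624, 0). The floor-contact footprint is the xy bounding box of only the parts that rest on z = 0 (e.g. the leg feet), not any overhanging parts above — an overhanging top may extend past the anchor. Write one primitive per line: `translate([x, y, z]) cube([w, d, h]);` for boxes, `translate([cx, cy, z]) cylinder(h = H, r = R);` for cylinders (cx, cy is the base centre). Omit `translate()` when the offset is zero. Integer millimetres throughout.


translate([500, 624, 0]) cylinder(h = 2309, r = 263);


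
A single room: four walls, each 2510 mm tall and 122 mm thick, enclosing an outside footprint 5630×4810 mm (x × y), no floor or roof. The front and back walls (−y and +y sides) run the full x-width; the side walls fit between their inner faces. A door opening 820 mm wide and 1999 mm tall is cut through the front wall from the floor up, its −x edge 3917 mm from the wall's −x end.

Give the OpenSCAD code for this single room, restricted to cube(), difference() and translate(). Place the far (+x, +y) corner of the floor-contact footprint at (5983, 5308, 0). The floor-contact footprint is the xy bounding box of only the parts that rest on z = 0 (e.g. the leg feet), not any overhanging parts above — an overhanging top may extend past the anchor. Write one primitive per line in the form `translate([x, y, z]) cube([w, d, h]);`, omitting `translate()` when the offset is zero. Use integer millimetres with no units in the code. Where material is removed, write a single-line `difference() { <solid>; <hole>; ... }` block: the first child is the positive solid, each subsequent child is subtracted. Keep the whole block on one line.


difference() { translate([353, 498, 0]) cube([5630, 122, 2510]); translate([4270, 498, 0]) cube([820, 122, 1999]); }
translate([353, 5186, 0]) cube([5630, 122, 2510]);
translate([353, 620, 0]) cube([122, 4566, 2510]);
translate([5861, 620, 0]) cube([122, 4566, 2510]);


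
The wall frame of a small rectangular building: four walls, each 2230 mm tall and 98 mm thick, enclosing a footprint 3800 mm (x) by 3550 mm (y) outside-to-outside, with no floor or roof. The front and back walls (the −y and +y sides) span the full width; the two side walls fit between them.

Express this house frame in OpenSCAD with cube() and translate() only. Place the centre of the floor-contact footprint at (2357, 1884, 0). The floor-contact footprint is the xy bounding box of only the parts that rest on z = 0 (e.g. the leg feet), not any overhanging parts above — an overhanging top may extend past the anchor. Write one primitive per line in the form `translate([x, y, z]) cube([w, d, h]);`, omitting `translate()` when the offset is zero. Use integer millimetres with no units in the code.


translate([457, 109, 0]) cube([3800, 98, 2230]);
translate([457, 3561, 0]) cube([3800, 98, 2230]);
translate([457, 207, 0]) cube([98, 3354, 2230]);
translate([4159, 207, 0]) cube([98, 3354, 2230]);


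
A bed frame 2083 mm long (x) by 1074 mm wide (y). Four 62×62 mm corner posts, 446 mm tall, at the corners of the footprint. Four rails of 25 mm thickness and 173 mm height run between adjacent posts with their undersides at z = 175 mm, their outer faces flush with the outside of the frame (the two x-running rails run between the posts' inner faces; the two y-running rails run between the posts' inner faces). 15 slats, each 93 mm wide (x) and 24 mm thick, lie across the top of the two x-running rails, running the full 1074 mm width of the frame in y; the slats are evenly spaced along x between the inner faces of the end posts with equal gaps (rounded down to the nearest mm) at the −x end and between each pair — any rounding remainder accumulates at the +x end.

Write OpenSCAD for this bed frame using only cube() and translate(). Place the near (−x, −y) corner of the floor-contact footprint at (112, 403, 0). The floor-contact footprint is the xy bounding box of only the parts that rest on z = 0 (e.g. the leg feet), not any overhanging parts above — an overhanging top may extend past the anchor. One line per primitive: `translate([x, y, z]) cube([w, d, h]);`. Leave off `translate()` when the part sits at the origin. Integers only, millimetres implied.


// slat z = rail_z + rail_h = 175 + 173 = 348
// slat gap = ⌊(1959 − 15·93) / 16⌋ = 35
translate([112, 403, 0]) cube([62, 62, 446]);
translate([112, 1415, 0]) cube([62, 62, 446]);
translate([2133, 403, 0]) cube([62, 62, 446]);
translate([2133, 1415, 0]) cube([62, 62, 446]);
translate([174, 403, 175]) cube([1959, 25, 173]);
translate([174, 1452, 175]) cube([1959, 25, 173]);
translate([112, 465, 175]) cube([25, 950, 173]);
translate([2170, 465, 175]) cube([25, 950, 173]);
translate([209, 403, 348]) cube([93, 1074, 24]);
translate([337, 403, 348]) cube([93, 1074, 24]);
translate([465, 403, 348]) cube([93, 1074, 24]);
translate([593, 403, 348]) cube([93, 1074, 24]);
translate([721, 403, 348]) cube([93, 1074, 24]);
translate([849, 403, 348]) cube([93, 1074, 24]);
translate([977, 403, 348]) cube([93, 1074, 24]);
translate([1105, 403, 348]) cube([93, 1074, 24]);
translate([1233, 403, 348]) cube([93, 1074, 24]);
translate([1361, 403, 348]) cube([93, 1074, 24]);
translate([1489, 403, 348]) cube([93, 1074, 24]);
translate([1617, 403, 348]) cube([93, 1074, 24]);
translate([1745, 403, 348]) cube([93, 1074, 24]);
translate([1873, 403, 348]) cube([93, 1074, 24]);
translate([2001, 403, 348]) cube([93, 1074, 24]);


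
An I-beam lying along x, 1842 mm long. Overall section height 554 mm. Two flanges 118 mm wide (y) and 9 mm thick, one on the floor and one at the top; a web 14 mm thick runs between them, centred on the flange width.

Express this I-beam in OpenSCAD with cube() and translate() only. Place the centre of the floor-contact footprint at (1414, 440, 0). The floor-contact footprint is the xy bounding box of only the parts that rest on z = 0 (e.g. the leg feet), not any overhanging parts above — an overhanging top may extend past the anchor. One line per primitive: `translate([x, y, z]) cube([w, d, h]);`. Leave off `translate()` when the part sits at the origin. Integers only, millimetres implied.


translate([493, 381, 0]) cube([1842, 118, 9]);
translate([493, 433, 9]) cube([1842, 14, 536]);
translate([493, 381, 545]) cube([1842, 118, 9]);


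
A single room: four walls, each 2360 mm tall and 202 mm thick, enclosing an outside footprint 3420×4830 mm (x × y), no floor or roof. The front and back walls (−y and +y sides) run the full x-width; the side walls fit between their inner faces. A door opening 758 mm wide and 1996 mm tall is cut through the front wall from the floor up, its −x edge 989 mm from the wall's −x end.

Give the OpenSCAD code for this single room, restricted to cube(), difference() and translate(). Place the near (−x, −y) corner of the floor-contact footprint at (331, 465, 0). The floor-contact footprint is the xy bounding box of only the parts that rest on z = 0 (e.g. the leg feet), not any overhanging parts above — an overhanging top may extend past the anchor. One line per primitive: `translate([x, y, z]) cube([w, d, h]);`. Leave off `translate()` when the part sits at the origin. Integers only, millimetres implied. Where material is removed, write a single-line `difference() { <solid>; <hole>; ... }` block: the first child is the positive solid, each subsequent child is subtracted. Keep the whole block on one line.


difference() { translate([331, 465, 0]) cube([3420, 202, 2360]); translate([1320, 465, 0]) cube([758, 202, 1996]); }
translate([331, 5093, 0]) cube([3420, 202, 2360]);
translate([331, 667, 0]) cube([202, 4426, 2360]);
translate([3549, 667, 0]) cube([202, 4426, 2360]);


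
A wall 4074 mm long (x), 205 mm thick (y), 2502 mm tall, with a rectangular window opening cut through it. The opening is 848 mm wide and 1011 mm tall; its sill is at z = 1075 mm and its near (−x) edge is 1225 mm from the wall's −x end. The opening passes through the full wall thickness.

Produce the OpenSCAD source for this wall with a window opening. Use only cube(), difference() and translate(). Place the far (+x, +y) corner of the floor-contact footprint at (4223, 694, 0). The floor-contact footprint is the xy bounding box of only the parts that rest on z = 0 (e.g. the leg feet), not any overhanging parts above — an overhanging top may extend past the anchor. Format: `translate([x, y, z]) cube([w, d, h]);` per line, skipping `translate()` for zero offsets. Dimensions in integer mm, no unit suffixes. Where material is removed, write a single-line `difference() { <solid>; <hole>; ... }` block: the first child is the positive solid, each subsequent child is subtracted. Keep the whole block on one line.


difference() { translate([149, 489, 0]) cube([4074, 205, 2502]); translate([1374, 489, 1075]) cube([848, 205, 1011]); }


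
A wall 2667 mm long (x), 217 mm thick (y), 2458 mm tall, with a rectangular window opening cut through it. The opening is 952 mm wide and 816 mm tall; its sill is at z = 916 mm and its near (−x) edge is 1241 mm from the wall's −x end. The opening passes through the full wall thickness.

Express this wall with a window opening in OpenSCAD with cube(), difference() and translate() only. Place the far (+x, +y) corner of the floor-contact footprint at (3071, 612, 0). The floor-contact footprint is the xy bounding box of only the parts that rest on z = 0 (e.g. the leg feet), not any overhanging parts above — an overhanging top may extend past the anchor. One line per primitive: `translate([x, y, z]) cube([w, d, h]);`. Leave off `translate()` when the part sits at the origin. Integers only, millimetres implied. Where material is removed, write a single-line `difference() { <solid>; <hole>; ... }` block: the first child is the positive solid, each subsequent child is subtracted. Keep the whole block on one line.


difference() { translate([404, 395, 0]) cube([2667, 217, 2458]); translate([1645, 395, 916]) cube([952, 217, 816]); }


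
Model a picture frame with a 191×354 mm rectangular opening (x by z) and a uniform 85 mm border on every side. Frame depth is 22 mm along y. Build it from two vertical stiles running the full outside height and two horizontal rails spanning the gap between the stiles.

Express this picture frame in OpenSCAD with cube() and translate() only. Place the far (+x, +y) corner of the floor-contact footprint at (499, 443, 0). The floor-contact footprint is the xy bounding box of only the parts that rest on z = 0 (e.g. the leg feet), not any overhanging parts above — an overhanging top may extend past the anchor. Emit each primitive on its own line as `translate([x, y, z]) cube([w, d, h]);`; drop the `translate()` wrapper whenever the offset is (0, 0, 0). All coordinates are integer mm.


translate([138, 421, 0]) cube([85, 22, 524]);
translate([414, 421, 0]) cube([85, 22, 524]);
translate([223, 421, 0]) cube([191, 22, 85]);
translate([223, 421, 439]) cube([191, 22, 85]);


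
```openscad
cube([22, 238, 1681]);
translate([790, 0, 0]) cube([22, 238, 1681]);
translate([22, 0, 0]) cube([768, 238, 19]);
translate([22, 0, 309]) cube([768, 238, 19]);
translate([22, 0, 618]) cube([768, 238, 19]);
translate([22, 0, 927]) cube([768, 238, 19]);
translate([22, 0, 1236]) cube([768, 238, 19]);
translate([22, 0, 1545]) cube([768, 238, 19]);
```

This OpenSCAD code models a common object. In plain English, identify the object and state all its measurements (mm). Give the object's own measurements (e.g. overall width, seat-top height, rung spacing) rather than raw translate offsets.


An open bookshelf. Two side panels, each 22 mm thick, 238 mm deep and 1681 mm tall, stand 812 mm apart (outside-to-outside). Between them sit 6 shelves, each 19 mm thick and 238 mm deep, spanning the full gap between the sides. The bottom shelf rests on the floor (its underside at z = 0) and the clear gap between one shelf's top and the next shelf's underside is 290 mm.


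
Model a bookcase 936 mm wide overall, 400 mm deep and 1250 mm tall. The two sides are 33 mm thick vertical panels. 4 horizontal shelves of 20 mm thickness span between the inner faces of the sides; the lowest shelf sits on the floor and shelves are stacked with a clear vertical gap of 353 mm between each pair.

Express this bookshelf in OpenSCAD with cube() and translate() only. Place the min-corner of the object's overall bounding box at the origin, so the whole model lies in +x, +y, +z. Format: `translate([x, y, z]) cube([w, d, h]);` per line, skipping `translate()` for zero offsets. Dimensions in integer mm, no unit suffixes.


cube([33, 400, 1250]);
translate([903, 0, 0]) cube([33, 400, 1250]);
translate([33, 0, 0]) cube([870, 400, 20]);
translate([33, 0, 373]) cube([870, 400, 20]);
translate([33, 0, 746]) cube([870, 400, 20]);
translate([33, 0, 1119]) cube([870, 400, 20]);


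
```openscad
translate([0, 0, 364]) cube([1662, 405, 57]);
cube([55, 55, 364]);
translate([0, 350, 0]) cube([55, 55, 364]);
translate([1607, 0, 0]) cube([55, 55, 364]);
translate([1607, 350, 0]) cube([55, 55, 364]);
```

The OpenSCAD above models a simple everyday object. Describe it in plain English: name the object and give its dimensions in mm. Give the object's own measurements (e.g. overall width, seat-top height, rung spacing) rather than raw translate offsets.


A bench: a 1662×405 mm seat slab, 57 mm thick, top at z = 421 mm, on four 55×55 mm square legs flush with the seat corners and standing on z = 0.


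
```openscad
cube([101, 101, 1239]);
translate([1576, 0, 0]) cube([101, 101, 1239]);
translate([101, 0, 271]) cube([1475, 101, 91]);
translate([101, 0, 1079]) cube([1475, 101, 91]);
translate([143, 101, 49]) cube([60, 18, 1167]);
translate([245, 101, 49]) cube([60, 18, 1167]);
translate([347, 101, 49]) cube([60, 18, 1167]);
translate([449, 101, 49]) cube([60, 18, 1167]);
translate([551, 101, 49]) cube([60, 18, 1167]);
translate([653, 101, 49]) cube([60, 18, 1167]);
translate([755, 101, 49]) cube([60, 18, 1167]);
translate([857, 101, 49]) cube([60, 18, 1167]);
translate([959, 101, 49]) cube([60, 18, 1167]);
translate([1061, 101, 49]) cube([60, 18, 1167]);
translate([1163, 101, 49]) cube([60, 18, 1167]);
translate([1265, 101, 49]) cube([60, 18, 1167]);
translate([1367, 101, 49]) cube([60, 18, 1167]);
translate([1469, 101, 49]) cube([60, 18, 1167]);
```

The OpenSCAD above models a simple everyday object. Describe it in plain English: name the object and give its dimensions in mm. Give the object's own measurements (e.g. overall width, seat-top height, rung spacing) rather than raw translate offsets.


A fence section. Two 101×101 mm posts, 1239 mm tall, stand on the floor with a clear span of 1475 mm between their inner faces. Two horizontal rails of 101×91 mm section span the gap between the posts with their undersides at z = 271 mm and z = 1079 mm, flush with the posts' −y face. 14 pickets, each 60 mm wide, 18 mm thick and 1167 mm tall, are fixed to the +y face of the rails with their bottoms at z = 49 mm, spaced across the span with a 42 mm gap after the −x post and between neighbouring pickets, with 47 mm left before the +x post.
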